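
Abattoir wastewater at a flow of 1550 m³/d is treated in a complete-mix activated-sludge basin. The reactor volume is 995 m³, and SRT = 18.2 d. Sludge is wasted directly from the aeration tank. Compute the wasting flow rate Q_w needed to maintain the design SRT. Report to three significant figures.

Q_w ≈ 54.7 m³/d

For wasting at MLVSS concentration, Q_w = V/θ_c = 995.0/18.2 = 54.67 m³/d.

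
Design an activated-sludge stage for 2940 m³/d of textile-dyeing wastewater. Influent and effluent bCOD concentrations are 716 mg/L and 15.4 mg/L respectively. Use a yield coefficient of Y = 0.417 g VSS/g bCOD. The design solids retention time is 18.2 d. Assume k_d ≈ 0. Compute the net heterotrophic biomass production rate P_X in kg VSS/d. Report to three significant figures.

Since k_d ≈ 0, Y_obs = Y = 0.417 g VSS/g bCOD.
Mass of bCOD removed per day: Q(S₀ − S) = 2940 × 700.6 g/m³ = 2060 kg/d.
P_X = Y_obs · Q(S₀ − S) = 0.4170 × 2060 = 858.9 kg VSS/d.

P_X ≈ 859 kg VSS/d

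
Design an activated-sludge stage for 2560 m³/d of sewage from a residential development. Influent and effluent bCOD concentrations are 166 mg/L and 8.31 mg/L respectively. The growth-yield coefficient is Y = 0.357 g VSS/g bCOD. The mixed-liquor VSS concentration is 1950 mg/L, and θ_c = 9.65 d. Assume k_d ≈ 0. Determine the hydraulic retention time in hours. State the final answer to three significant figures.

τ ≈ 6.69 h

With k_d = 0 the design equation reduces to V = Y Q (S₀−S) θ_c / X = 0.357 × 2560 × (166 − 8.31) × 9.65 / 1950 = 713.2 m³.
HRT = V/Q = 713.2 m³ / 2560 m³·d⁻¹ = 0.2786 d × 24 = 6.686 h.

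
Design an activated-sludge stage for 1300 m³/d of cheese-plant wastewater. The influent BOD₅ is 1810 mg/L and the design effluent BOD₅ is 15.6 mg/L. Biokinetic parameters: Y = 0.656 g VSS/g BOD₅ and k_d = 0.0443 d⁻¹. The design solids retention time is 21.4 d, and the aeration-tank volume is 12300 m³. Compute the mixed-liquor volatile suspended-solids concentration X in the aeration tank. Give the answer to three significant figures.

From V·X·(1 + k_d·θ_c) = Y·Q·(S₀ − S)·θ_c: X = 0.656 × 1300 × (1810 − 15.6) × 21.4 / [12300 × (1 + 0.0443 × 21.4)] = 1367 mg/L.

X ≈ 1370 mg/L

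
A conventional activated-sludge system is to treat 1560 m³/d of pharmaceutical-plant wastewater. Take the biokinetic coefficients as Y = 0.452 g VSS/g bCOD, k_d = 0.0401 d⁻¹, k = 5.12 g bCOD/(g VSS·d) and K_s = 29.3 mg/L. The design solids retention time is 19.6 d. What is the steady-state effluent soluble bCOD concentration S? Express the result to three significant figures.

For a completely mixed reactor with recycle the Lawrence–McCarty relation gives S = K_s·(1 + k_d·θ_c) / [θ_c·(Y·k − k_d) − 1] = 29.3 × (1 + 0.0401 × 19.6) / [19.6 × (0.452 × 5.12 − 0.0401) − 1] = 52.33 / 43.57 = 1.201 mg/L.

S ≈ 1.20 mg/L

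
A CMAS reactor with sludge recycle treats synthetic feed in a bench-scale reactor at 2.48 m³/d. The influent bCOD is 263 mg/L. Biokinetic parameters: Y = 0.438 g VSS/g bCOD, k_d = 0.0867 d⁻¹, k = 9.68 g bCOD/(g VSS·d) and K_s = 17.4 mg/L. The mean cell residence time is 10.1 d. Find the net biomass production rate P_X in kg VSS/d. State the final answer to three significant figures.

P_X ≈ 0.152 kg VSS/d

For a completely mixed reactor with recycle the Lawrence–McCarty relation gives S = K_s·(1 + k_d·θ_c) / [θ_c·(Y·k − k_d) − 1] = 17.4 × (1 + 0.0867 × 10.1) / [10.1 × (0.438 × 9.68 − 0.0867) − 1] = 32.64 / 40.95 = 0.7971 mg/L.
Y_obs = Y / (1 + k_d θ_c) = 0.438 / (1 + 0.0867 × 10.1) = 0.438 / 1.876 = 0.2335.
Substrate removed = Q·(S₀ − S) = 2.48 m³/d × (263 − 0.797) g/m³ = 6.5×10^2 g/d = 0.6503 kg/d.
P_X = Y_obs · Q(S₀ − S) = 0.2335 × 0.6503 = 0.1518 kg VSS/d.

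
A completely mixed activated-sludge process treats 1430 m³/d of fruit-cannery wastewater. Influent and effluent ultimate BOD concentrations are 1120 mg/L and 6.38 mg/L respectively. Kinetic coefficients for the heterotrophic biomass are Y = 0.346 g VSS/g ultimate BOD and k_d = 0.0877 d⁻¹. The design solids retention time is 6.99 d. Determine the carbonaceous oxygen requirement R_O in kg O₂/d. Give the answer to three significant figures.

Y_obs = Y / (1 + k_d θ_c) = 0.346 / (1 + 0.0877 × 6.99) = 0.346 / 1.613 = 0.2145.
Q·(S₀ − S) = 1430 × (1120 − 6.38) × 10⁻³ = 1592 kg/d removed.
Net sludge production P_X = 0.2145 × 1592 = 341.6 kg VSS/d.
R_O = Q·ΔS − 1.42 P_X = 1592 − 485.1 = 1107 kg O₂/d.

R_O ≈ 1110 kg O₂/d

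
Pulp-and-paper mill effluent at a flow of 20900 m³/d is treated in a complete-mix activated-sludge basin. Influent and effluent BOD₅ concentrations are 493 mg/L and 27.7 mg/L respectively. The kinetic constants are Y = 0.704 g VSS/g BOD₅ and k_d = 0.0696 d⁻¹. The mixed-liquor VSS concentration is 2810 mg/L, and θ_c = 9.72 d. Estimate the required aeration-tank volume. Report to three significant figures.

V ≈ 14100 m³

Rearranging the biomass balance for a CMAS with decay, V = Y·Q·ΔS·θ_c / [X·(1+k_d θ_c)] = 0.704 × 20900 × (493 − 27.7) × 9.72 / [2810 × (1 + 0.0696 × 9.72)] = 6.65×10^7 / 4711 = 14126 m³.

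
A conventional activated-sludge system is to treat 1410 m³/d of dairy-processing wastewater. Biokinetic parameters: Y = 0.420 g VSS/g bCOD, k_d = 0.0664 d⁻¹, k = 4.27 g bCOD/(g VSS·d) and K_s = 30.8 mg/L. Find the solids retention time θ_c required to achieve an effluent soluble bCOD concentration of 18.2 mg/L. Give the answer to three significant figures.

θ_c ≈ 1.67 d

Specific growth rate at S = 18.2 mg/L: μ = YkS/(K_s+S) = 0.420·4.27·18.2/(30.8+18.2) = 0.6661 d⁻¹.
Then 1/θ_c = μ − k_d = 0.6661 − 0.0664 = 0.5997 d⁻¹, giving θ_c = 1.667 d.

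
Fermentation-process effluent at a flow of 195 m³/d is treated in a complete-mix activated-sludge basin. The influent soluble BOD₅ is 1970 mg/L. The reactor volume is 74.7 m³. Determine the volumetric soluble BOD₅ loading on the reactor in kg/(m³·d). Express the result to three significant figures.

Volumetric loading L_v = Q·S₀ / V = 195 × 1970 g/m³ / 74.70 m³ = 5143 g/(m³·d) = 5.143 kg soluble BOD₅/(m³·d).

L_v ≈ 5.14 kg soluble BOD₅/(m³·d)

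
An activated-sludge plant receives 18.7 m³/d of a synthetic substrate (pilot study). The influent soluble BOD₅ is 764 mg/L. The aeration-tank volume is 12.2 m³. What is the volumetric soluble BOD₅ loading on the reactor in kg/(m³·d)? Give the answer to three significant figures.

Applied soluble BOD₅ load per unit volume = Q·S₀/V = (18.7 × 764/1000)/12.20 = 1.171 kg soluble BOD₅·m⁻³·d⁻¹.

L_v ≈ 1.17 kg soluble BOD₅/(m³·d)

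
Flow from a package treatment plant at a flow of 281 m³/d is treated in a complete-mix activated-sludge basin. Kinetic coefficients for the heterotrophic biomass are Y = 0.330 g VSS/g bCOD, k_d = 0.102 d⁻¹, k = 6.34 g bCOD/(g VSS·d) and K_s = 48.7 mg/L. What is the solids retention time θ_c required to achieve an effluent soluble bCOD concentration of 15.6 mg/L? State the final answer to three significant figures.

θ_c ≈ 2.47 d

At the target effluent, Y k S/(K_s+S) = 0.330×6.34×15.6/64.30 = 0.5076 d⁻¹.
1/θ_c = 0.5076 − 0.102 = 0.4056 d⁻¹, so θ_c = 2.466 d.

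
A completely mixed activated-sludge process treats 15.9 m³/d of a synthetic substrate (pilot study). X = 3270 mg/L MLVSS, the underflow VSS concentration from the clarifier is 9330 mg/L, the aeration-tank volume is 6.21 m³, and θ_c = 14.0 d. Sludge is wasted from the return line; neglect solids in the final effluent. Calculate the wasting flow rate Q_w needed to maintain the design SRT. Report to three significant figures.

Q_w ≈ 0.155 m³/d

Wasting from the return line (neglecting effluent solids): Q_w = V·X / (θ_c·X_r) = 6.210 × 3270 / (14.0 × 9330) = 0.1555 m³/d.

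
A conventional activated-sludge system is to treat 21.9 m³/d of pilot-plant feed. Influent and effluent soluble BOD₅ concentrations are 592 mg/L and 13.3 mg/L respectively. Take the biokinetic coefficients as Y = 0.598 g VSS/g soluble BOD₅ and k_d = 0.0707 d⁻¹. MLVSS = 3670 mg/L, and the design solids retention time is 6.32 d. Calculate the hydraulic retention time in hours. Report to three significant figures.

τ ≈ 9.89 h

Steady-state biomass mass balance: V·X·(1 + k_d·θ_c) = Y·Q·(S₀ − S)·θ_c, so V = 0.598 × 21.9 × (592 − 13.3) × 6.32 / [3670 × (1 + 0.0707 × 6.32)] = 4.79×10^4 / 5310 = 9.021 m³.
Hydraulic retention time τ = V/Q = 9.021 / 21.9 = 0.4119 d = 9.886 h.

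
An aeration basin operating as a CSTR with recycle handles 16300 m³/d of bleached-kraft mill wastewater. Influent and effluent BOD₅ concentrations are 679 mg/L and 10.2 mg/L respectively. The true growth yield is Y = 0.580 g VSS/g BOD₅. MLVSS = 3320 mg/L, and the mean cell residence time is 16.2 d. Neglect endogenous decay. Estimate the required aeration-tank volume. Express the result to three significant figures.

Biomass mass balance (decay neglected): V·X = Y·Q·(S₀ − S)·θ_c, so V = 0.580 × 16300 × (679 − 10.2) × 16.2 / 3320 = 30852 m³.

V ≈ 30900 m³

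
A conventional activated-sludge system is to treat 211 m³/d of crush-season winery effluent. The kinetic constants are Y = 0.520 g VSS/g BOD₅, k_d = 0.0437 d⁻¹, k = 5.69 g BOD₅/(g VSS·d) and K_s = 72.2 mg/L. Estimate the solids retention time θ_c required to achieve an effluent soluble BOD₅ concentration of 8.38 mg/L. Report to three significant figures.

θ_c ≈ 3.79 d

At the target effluent, Y k S/(K_s+S) = 0.520×5.69×8.38/80.58 = 0.3077 d⁻¹.
θ_c = 1/(μ − k_d) = 1/(0.3077 − 0.0437) = 1/0.2640 = 3.788 d.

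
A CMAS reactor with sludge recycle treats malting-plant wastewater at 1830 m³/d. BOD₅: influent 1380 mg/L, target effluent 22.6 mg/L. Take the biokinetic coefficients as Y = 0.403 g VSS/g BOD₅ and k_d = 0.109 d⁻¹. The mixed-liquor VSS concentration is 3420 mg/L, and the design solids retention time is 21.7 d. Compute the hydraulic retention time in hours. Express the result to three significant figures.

τ ≈ 24.8 h

Steady-state biomass mass balance: V·X·(1 + k_d·θ_c) = Y·Q·(S₀ − S)·θ_c, so V = 0.403 × 1830 × (1380 − 22.6) × 21.7 / [3420 × (1 + 0.109 × 21.7)] = 2.17×10^7 / 11509 = 1887 m³.
τ = V/Q = 1887/1830 = 1.031 d, or 24.75 h.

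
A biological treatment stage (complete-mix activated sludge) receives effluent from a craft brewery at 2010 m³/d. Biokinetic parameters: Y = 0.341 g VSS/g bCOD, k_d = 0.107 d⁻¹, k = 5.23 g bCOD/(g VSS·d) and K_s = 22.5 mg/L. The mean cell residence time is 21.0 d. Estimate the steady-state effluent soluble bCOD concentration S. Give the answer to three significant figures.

S ≈ 2.14 mg/L

For a completely mixed reactor with recycle the Lawrence–McCarty relation gives S = K_s·(1 + k_d·θ_c) / [θ_c·(Y·k − k_d) − 1] = 22.5 × (1 + 0.107 × 21.0) / [21.0 × (0.341 × 5.23 − 0.107) − 1] = 73.06 / 34.21 = 2.136 mg/L.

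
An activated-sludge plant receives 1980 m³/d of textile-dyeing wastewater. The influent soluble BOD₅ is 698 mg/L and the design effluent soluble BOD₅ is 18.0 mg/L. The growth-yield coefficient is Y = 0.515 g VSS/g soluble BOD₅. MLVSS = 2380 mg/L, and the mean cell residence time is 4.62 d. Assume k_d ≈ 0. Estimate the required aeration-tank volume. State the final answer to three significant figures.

With k_d = 0 the design equation reduces to V = Y Q (S₀−S) θ_c / X = 0.515 × 1980 × (698 − 18.0) × 4.62 / 2380 = 1346 m³.

V ≈ 1350 m³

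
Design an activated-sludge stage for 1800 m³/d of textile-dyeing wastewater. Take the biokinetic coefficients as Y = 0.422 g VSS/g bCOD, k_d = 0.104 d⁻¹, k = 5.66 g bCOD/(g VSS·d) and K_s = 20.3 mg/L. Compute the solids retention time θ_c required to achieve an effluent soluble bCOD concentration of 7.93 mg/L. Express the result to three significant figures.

At the target effluent, Y k S/(K_s+S) = 0.422×5.66×7.93/28.23 = 0.6710 d⁻¹.
1/θ_c = 0.6710 − 0.104 = 0.5670 d⁻¹, so θ_c = 1.764 d.

θ_c ≈ 1.76 d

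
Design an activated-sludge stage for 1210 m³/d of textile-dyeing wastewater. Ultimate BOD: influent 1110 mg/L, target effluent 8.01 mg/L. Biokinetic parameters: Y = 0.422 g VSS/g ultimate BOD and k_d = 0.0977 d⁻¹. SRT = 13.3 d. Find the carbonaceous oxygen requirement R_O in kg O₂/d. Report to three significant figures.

R_O ≈ 986 kg O₂/d

The observed yield is Y_obs = Y/(1 + k_d·θ_c) = 0.422 / (1 + 0.0977 × 13.3) = 0.422 / 2.299 = 0.1835 g VSS per g ultimate BOD removed.
ΔS = 1110 − 8.01 = 1102 mg/L, so the substrate removal rate is 1210 × 1102/1000 = 1333 kg ultimate BOD/d.
Net sludge production P_X = 0.1835 × 1333 = 244.7 kg VSS/d.
R_O = Q·(S₀ − S) − 1.42·P_X = 1333 − 1.42 × 244.7 = 985.9 kg O₂/d.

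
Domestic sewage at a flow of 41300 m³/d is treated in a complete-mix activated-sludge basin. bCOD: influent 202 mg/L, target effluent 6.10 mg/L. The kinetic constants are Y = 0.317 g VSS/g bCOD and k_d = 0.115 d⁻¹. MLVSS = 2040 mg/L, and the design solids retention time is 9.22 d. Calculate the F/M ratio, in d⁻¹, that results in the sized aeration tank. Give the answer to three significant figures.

F/M ≈ 0.727 d⁻¹

Steady-state biomass mass balance: V·X·(1 + k_d·θ_c) = Y·Q·(S₀ − S)·θ_c, so V = 0.317 × 41300 × (202 − 6.10) × 9.22 / [2040 × (1 + 0.115 × 9.22)] = 2.36×10^7 / 4203 = 5626 m³.
F/M = Q·S₀ / (V·X) = 41300 × 202 / (5626 × 2040) = 0.7269 g bCOD·(g VSS·d)⁻¹.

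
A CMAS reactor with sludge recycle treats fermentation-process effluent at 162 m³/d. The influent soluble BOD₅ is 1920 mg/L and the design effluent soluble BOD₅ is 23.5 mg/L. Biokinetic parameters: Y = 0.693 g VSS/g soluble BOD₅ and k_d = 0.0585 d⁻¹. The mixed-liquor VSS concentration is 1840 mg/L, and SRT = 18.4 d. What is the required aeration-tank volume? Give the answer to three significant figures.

V ≈ 1030 m³

From the SRT design equation V = Y Q (S₀−S) θ_c / [X (1 + k_d θ_c)] = 0.693 × 162 × (1920 − 23.5) × 18.4 / [1840 × (1 + 0.0585 × 18.4)] = 3.92×10^6 / 3821 = 1025 m³.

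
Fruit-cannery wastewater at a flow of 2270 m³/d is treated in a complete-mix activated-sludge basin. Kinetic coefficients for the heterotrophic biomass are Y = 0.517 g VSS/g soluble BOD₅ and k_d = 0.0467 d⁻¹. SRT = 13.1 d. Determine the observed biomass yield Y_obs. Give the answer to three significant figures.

Y_obs ≈ 0.321 g VSS/g soluble BOD₅

The observed yield is Y_obs = Y/(1 + k_d·θ_c) = 0.517 / (1 + 0.0467 × 13.1) = 0.517 / 1.612 = 0.3208 g VSS per g soluble BOD₅ removed.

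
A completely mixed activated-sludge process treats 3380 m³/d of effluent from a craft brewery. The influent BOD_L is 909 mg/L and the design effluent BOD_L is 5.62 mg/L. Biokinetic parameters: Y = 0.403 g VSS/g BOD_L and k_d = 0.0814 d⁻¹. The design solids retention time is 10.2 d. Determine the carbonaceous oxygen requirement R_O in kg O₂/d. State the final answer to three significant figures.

The observed yield is Y_obs = Y/(1 + k_d·θ_c) = 0.403 / (1 + 0.0814 × 10.2) = 0.403 / 1.830 = 0.2202 g VSS per g BOD_L removed.
Q·(S₀ − S) = 3380 × (909 − 5.62) × 10⁻³ = 3053 kg/d removed.
Net sludge production P_X = 0.2202 × 3053 = 672.3 kg VSS/d.
R_O = Q·ΔS − 1.42 P_X = 3053 − 954.7 = 2099 kg O₂/d.

R_O ≈ 2100 kg O₂/d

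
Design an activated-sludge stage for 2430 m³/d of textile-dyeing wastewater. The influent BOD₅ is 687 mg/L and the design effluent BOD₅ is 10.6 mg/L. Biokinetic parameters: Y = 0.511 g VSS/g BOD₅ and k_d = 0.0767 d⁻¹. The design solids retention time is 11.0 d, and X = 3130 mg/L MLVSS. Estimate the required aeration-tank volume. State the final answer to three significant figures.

From the SRT design equation V = Y Q (S₀−S) θ_c / [X (1 + k_d θ_c)] = 0.511 × 2430 × (687 − 10.6) × 11.0 / [3130 × (1 + 0.0767 × 11.0)] = 9.24×10^6 / 5771 = 1601 m³.

V ≈ 1600 m³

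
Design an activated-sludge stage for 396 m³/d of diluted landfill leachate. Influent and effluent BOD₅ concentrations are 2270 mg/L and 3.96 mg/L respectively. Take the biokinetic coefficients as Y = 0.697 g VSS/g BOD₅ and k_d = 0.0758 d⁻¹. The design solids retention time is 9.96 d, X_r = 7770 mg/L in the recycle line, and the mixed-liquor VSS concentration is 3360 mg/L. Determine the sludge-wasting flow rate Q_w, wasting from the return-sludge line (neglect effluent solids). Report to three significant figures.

Q_w ≈ 45.9 m³/d

Steady-state biomass mass balance: V·X·(1 + k_d·θ_c) = Y·Q·(S₀ − S)·θ_c, so V = 0.697 × 396 × (2270 − 3.96) × 9.96 / [3360 × (1 + 0.0758 × 9.96)] = 6.23×10^6 / 5897 = 1056 m³.
Q_w = (V·X)/(θ_c X_r) = 1056 × 3360 / (9.96 × 7770) = 45.87 m³/d.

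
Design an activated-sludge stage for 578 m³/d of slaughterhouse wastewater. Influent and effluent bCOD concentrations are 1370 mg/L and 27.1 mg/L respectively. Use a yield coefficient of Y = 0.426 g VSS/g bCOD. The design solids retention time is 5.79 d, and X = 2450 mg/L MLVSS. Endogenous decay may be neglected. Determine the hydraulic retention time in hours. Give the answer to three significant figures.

τ ≈ 32.4 h

Biomass mass balance (decay neglected): V·X = Y·Q·(S₀ − S)·θ_c, so V = 0.426 × 578 × (1370 − 27.1) × 5.79 / 2450 = 781.4 m³.
τ = V/Q = 781.4/578 = 1.352 d, or 32.45 h.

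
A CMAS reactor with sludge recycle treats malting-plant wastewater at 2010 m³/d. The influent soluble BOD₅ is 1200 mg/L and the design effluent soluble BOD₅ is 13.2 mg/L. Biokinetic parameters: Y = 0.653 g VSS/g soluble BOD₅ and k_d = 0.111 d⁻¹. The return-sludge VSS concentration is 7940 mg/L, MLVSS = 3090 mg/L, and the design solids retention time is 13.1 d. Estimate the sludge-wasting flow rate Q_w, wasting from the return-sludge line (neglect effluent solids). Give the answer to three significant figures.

From the SRT design equation V = Y Q (S₀−S) θ_c / [X (1 + k_d θ_c)] = 0.653 × 2010 × (1200 − 13.2) × 13.1 / [3090 × (1 + 0.111 × 13.1)] = 2.04×10^7 / 7583 = 2691 m³.
Wasting from the return line (neglecting effluent solids): Q_w = V·X / (θ_c·X_r) = 2691 × 3090 / (13.1 × 7940) = 79.94 m³/d.

Q_w ≈ 79.9 m³/d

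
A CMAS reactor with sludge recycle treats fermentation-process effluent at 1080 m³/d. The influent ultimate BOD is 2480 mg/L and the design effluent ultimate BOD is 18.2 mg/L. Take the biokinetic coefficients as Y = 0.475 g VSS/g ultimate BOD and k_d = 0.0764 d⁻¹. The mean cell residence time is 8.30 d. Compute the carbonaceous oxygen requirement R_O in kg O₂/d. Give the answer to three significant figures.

Y_obs = Y / (1 + k_d θ_c) = 0.475 / (1 + 0.0764 × 8.30) = 0.475 / 1.634 = 0.2907.
ΔS = 2480 − 18.2 = 2462 mg/L, so the substrate removal rate is 1080 × 2462/1000 = 2659 kg ultimate BOD/d.
Net sludge production P_X = 0.2907 × 2659 = 772.8 kg VSS/d.
Carbonaceous O₂ demand = substrate oxidised − cell-mass equivalent = 2659 − 1.42 × 772.8 = 1561 kg O₂/d.

R_O ≈ 1560 kg O₂/d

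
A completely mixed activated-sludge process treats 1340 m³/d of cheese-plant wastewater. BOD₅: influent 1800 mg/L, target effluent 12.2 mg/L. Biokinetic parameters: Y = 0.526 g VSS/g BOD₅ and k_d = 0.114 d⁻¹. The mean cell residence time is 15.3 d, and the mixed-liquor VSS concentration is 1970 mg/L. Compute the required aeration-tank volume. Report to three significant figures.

V ≈ 3570 m³

From the SRT design equation V = Y Q (S₀−S) θ_c / [X (1 + k_d θ_c)] = 0.526 × 1340 × (1800 − 12.2) × 15.3 / [1970 × (1 + 0.114 × 15.3)] = 1.93×10^7 / 5406 = 3566 m³.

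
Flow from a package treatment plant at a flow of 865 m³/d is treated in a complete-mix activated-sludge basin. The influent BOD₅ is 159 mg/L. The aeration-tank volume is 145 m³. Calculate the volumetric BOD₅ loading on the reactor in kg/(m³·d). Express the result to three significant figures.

Applied BOD₅ load per unit volume = Q·S₀/V = (865 × 159/1000)/145.0 = 0.9485 kg BOD₅·m⁻³·d⁻¹.

L_v ≈ 0.949 kg BOD₅/(m³·d)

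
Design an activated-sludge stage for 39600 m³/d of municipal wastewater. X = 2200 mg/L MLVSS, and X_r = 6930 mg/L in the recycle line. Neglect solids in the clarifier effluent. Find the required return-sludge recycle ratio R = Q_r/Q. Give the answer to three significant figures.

R ≈ 0.465

R = Q_r/Q = X/(X_r − X) = 2200 / (6930 − 2200) = 0.4651.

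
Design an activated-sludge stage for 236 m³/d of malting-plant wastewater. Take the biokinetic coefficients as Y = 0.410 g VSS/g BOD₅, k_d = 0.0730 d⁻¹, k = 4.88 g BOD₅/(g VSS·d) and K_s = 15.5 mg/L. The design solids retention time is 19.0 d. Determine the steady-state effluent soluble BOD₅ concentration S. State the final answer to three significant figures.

For a completely mixed reactor with recycle the Lawrence–McCarty relation gives S = K_s·(1 + k_d·θ_c) / [θ_c·(Y·k − k_d) − 1] = 15.5 × (1 + 0.0730 × 19.0) / [19.0 × (0.410 × 4.88 − 0.0730) − 1] = 37.00 / 35.63 = 1.038 mg/L.

S ≈ 1.04 mg/L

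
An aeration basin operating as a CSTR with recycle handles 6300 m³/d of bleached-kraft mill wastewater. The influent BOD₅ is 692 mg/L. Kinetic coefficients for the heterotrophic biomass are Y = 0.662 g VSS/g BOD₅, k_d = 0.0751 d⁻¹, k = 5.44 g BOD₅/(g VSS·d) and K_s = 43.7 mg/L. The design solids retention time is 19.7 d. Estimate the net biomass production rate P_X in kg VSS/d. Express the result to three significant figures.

P_X ≈ 1160 kg VSS/d

Effluent substrate depends only on kinetics and SRT: S = K_s(1 + k_d θ_c) / [θ_c(Yk − k_d) − 1] = 43.7 × (1 + 0.0751 × 19.7) / [19.7 × (0.662 × 5.44 − 0.0751) − 1] = 108.4 / 68.47 = 1.583 mg/L.
Correct the yield for decay: Y_obs = Y/(1 + k_d θ_c) = 0.662 / (1 + 0.0751 × 19.7) = 0.662 / 2.479 = 0.2670.
Mass of BOD₅ removed per day: Q(S₀ − S) = 6300 × 690.4 g/m³ = 4350 kg/d.
So the net sludge growth is P_X = 0.2670 × 4350 = 1161 kg VSS/d.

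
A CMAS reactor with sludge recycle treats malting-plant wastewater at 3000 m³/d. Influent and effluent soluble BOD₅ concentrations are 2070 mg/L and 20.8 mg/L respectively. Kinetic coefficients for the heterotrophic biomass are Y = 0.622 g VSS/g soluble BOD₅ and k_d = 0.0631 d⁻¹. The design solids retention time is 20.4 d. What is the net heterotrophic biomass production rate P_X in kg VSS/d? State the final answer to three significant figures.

Observed yield with endogenous decay: Y_obs = Y / (1 + k_d·θ_c) = 0.622 / (1 + 0.0631 × 20.4) = 0.622 / 2.287 = 0.2719 g VSS/g soluble BOD₅.
Substrate removed = Q·(S₀ − S) = 3000 m³/d × (2070 − 20.8) g/m³ = 6.15×10^6 g/d = 6148 kg/d.
P_X = Y_obs · Q(S₀ − S) = 0.2719 × 6148 = 1672 kg VSS/d.

P_X ≈ 1670 kg VSS/d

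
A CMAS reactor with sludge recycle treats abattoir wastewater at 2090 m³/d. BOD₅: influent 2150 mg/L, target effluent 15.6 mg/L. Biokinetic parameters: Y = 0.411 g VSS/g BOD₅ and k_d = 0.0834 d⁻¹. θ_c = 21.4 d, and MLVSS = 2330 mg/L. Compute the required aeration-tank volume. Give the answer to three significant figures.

Steady-state biomass mass balance: V·X·(1 + k_d·θ_c) = Y·Q·(S₀ − S)·θ_c, so V = 0.411 × 2090 × (2150 − 15.6) × 21.4 / [2330 × (1 + 0.0834 × 21.4)] = 3.92×10^7 / 6488 = 6047 m³.

V ≈ 6050 m³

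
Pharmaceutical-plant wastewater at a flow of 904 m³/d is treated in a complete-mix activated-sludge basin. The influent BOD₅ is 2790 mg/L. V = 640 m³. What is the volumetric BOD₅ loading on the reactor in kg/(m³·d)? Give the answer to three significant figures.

L_v ≈ 3.94 kg BOD₅/(m³·d)

Applied BOD₅ load per unit volume = Q·S₀/V = (904 × 2790/1000)/640.0 = 3.941 kg BOD₅·m⁻³·d⁻¹.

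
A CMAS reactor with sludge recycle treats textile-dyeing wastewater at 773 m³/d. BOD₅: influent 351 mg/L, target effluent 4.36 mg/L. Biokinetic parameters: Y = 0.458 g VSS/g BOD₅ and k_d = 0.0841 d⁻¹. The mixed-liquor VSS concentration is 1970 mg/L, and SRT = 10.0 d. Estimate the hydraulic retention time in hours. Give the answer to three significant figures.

From the SRT design equation V = Y Q (S₀−S) θ_c / [X (1 + k_d θ_c)] = 0.458 × 773 × (351 − 4.36) × 10.0 / [1970 × (1 + 0.0841 × 10.0)] = 1.23×10^6 / 3627 = 338.4 m³.
Hydraulic retention time τ = V/Q = 338.4 / 773 = 0.4377 d = 10.51 h.

τ ≈ 10.5 h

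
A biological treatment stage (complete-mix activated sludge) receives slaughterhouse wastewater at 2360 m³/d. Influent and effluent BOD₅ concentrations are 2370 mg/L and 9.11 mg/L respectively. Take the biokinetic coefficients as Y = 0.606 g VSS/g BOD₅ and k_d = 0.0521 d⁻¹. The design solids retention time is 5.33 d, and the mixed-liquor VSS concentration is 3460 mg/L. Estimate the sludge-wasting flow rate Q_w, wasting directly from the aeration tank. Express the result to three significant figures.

Steady-state biomass mass balance: V·X·(1 + k_d·θ_c) = Y·Q·(S₀ − S)·θ_c, so V = 0.606 × 2360 × (2370 − 9.11) × 5.33 / [3460 × (1 + 0.0521 × 5.33)] = 1.8×10^7 / 4421 = 4071 m³.
Wasting from the aeration tank: Q_w = V / θ_c = 4071 / 5.33 = 763.8 m³/d.

Q_w ≈ 764 m³/d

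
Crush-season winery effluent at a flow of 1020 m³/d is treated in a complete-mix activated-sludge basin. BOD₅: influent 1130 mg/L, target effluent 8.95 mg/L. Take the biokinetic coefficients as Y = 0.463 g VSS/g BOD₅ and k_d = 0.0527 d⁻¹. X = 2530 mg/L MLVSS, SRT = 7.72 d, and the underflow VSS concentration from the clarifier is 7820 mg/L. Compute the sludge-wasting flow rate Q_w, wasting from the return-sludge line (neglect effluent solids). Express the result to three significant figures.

Q_w ≈ 48.1 m³/d

From the SRT design equation V = Y Q (S₀−S) θ_c / [X (1 + k_d θ_c)] = 0.463 × 1020 × (1130 − 8.95) × 7.72 / [2530 × (1 + 0.0527 × 7.72)] = 4.09×10^6 / 3559 = 1148 m³.
Wasting from the return line (neglecting effluent solids): Q_w = V·X / (θ_c·X_r) = 1148 × 2530 / (7.72 × 7820) = 48.12 m³/d.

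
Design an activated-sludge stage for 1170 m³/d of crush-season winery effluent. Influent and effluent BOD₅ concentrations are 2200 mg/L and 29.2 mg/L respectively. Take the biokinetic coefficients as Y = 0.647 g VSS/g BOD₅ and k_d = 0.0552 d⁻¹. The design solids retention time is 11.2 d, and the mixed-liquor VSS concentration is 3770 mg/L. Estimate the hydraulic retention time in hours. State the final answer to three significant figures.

Rearranging the biomass balance for a CMAS with decay, V = Y·Q·ΔS·θ_c / [X·(1+k_d θ_c)] = 0.647 × 1170 × (2200 − 29.2) × 11.2 / [3770 × (1 + 0.0552 × 11.2)] = 1.84×10^7 / 6101 = 3017 m³.
Hydraulic retention time τ = V/Q = 3017 / 1170 = 2.578 d = 61.88 h.

τ ≈ 61.9 h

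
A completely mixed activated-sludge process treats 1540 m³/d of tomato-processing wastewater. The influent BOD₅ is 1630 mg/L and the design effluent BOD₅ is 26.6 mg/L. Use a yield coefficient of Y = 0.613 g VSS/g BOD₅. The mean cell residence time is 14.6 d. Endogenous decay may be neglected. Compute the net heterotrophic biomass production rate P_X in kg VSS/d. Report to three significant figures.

With endogenous decay neglected, the observed yield equals the true yield: Y_obs = Y = 0.613 g VSS/g BOD₅.
Mass of BOD₅ removed per day: Q(S₀ − S) = 1540 × 1603 g/m³ = 2469 kg/d.
Net biomass production P_X = Y_obs × Q·(S₀ − S) = 0.6130 × 2469 = 1514 kg VSS/d.

P_X ≈ 1510 kg VSS/d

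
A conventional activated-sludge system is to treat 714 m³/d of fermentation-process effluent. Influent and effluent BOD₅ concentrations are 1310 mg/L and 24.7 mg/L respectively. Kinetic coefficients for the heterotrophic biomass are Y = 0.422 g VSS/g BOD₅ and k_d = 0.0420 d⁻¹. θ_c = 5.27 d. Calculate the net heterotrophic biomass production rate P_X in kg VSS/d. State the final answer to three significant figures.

P_X ≈ 317 kg VSS/d

Correct the yield for decay: Y_obs = Y/(1 + k_d θ_c) = 0.422 / (1 + 0.0420 × 5.27) = 0.422 / 1.221 = 0.3455.
ΔS = 1310 − 24.7 = 1285 mg/L, so the substrate removal rate is 714 × 1285/1000 = 917.7 kg BOD₅/d.
So the net sludge growth is P_X = 0.3455 × 917.7 = 317.1 kg VSS/d.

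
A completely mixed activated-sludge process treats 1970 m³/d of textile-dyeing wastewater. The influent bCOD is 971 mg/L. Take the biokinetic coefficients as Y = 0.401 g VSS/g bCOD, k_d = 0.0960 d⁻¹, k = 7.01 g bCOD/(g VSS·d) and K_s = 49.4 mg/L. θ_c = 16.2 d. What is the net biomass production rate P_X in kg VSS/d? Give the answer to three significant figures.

P_X ≈ 299 kg VSS/d

From the Monod/SRT balance for a CMAS, S = K_s·(1+k_d θ_c)/[θ_c·(Y k − k_d) − 1] = 49.4 × (1 + 0.0960 × 16.2) / [16.2 × (0.401 × 7.01 − 0.0960) − 1] = 126.2 / 42.98 = 2.937 mg/L.
The observed yield is Y_obs = Y/(1 + k_d·θ_c) = 0.401 / (1 + 0.0960 × 16.2) = 0.401 / 2.555 = 0.1569 g VSS per g bCOD removed.
Mass of bCOD removed per day: Q(S₀ − S) = 1970 × 968.1 g/m³ = 1907 kg/d.
P_X = Y_obs · Q(S₀ − S) = 0.1569 × 1907 = 299.3 kg VSS/d.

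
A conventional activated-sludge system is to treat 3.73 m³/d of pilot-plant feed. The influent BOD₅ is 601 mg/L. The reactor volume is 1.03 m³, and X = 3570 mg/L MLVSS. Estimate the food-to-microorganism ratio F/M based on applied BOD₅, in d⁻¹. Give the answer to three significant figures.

F/M ≈ 0.610 d⁻¹

Food-to-microorganism ratio F/M = Q S₀ / (V X) = 3.73 × 601 / (1.030 × 3570) = 0.6096 d⁻¹.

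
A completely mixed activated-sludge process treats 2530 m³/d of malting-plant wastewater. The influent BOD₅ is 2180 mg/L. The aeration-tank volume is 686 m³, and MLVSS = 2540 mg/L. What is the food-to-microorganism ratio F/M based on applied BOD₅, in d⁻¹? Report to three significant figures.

F/M = applied load / biomass = Q·S₀/(V·X) = 2530 × 2180 / (686.0 × 2540) = 3.165 d⁻¹.

F/M ≈ 3.17 d⁻¹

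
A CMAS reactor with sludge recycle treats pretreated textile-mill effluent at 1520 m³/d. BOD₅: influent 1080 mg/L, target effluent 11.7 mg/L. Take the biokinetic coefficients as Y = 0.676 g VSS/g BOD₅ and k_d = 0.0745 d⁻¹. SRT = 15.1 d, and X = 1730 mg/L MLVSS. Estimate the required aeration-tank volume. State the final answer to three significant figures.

Steady-state biomass mass balance: V·X·(1 + k_d·θ_c) = Y·Q·(S₀ − S)·θ_c, so V = 0.676 × 1520 × (1080 − 11.7) × 15.1 / [1730 × (1 + 0.0745 × 15.1)] = 1.66×10^7 / 3676 = 4509 m³.

V ≈ 4510 m³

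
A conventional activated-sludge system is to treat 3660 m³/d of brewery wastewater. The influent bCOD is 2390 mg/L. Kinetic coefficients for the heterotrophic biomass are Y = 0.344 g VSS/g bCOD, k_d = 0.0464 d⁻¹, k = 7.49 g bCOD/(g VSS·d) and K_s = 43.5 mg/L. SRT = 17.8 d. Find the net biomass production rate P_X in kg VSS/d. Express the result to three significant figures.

For a completely mixed reactor with recycle the Lawrence–McCarty relation gives S = K_s·(1 + k_d·θ_c) / [θ_c·(Y·k − k_d) − 1] = 43.5 × (1 + 0.0464 × 17.8) / [17.8 × (0.344 × 7.49 − 0.0464) − 1] = 79.43 / 44.04 = 1.804 mg/L.
The observed yield is Y_obs = Y/(1 + k_d·θ_c) = 0.344 / (1 + 0.0464 × 17.8) = 0.344 / 1.826 = 0.1884 g VSS per g bCOD removed.
Q·(S₀ − S) = 3660 × (2390 − 1.80) × 10⁻³ = 8741 kg/d removed.
Net biomass production P_X = Y_obs × Q·(S₀ − S) = 0.1884 × 8741 = 1647 kg VSS/d.

P_X ≈ 1650 kg VSS/d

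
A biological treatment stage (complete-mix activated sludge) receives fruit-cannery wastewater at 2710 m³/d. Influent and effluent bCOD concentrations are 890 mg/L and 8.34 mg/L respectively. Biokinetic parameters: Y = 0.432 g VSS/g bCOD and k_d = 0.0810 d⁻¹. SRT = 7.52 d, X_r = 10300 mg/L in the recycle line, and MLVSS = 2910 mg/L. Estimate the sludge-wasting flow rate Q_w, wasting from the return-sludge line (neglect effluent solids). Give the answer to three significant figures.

Steady-state biomass mass balance: V·X·(1 + k_d·θ_c) = Y·Q·(S₀ − S)·θ_c, so V = 0.432 × 2710 × (890 − 8.34) × 7.52 / [2910 × (1 + 0.0810 × 7.52)] = 7.76×10^6 / 4683 = 1658 m³.
θ_c = V·X/(Q_w·X_r) when wasting from the recycle, so Q_w = V·X/(θ_c·X_r) = 1658 × 2910 / (7.52 × 10300) = 62.28 m³/d.

Q_w ≈ 62.3 m³/d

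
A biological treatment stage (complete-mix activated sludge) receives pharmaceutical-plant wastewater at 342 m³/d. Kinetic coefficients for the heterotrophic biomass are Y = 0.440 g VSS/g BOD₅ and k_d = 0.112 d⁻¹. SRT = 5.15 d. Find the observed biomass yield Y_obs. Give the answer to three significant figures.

The observed yield is Y_obs = Y/(1 + k_d·θ_c) = 0.440 / (1 + 0.112 × 5.15) = 0.440 / 1.577 = 0.2790 g VSS per g BOD₅ removed.

Y_obs ≈ 0.279 g VSS/g BOD₅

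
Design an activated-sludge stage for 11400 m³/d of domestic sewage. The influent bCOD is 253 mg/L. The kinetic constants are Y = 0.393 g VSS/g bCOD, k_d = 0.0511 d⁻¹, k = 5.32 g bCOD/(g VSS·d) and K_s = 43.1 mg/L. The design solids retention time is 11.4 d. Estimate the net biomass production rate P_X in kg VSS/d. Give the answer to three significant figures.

P_X ≈ 708 kg VSS/d

From the Monod/SRT balance for a CMAS, S = K_s·(1+k_d θ_c)/[θ_c·(Y k − k_d) − 1] = 43.1 × (1 + 0.0511 × 11.4) / [11.4 × (0.393 × 5.32 − 0.0511) − 1] = 68.21 / 22.25 = 3.065 mg/L.
Y_obs = Y / (1 + k_d θ_c) = 0.393 / (1 + 0.0511 × 11.4) = 0.393 / 1.583 = 0.2483.
Substrate removed = Q·(S₀ − S) = 11400 m³/d × (253 − 3.07) g/m³ = 2.85×10^6 g/d = 2849 kg/d.
Biomass produced: P_X = Y_obs·Q·ΔS = 0.2483 × 2849 ≈ 707.6 kg VSS/d.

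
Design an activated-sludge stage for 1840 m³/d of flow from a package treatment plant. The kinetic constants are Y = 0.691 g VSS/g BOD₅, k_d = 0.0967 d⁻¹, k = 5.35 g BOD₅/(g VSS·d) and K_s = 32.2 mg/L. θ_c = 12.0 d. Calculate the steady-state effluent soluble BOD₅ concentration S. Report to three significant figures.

Effluent substrate depends only on kinetics and SRT: S = K_s(1 + k_d θ_c) / [θ_c(Yk − k_d) − 1] = 32.2 × (1 + 0.0967 × 12.0) / [12.0 × (0.691 × 5.35 − 0.0967) − 1] = 69.56 / 42.20 = 1.648 mg/L.

S ≈ 1.65 mg/L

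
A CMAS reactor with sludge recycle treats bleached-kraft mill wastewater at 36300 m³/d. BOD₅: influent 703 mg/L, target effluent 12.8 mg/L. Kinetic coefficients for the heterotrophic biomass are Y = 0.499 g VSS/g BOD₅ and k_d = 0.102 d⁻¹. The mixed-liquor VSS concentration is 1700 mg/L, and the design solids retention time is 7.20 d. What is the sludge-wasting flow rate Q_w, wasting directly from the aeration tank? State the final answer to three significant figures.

Q_w ≈ 4240 m³/d

From the SRT design equation V = Y Q (S₀−S) θ_c / [X (1 + k_d θ_c)] = 0.499 × 36300 × (703 − 12.8) × 7.20 / [1700 × (1 + 0.102 × 7.20)] = 9×10^7 / 2948 = 30529 m³.
Wasting from the aeration tank: Q_w = V / θ_c = 30529 / 7.20 = 4240 m³/d.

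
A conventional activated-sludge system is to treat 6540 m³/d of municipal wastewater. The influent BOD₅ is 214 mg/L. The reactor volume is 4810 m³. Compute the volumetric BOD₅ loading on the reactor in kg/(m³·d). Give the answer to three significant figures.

L_v = Q S₀ / V = 6540 × 214 × 10⁻³ / 4810 = 0.2910 kg/(m³·d).

L_v ≈ 0.291 kg BOD₅/(m³·d)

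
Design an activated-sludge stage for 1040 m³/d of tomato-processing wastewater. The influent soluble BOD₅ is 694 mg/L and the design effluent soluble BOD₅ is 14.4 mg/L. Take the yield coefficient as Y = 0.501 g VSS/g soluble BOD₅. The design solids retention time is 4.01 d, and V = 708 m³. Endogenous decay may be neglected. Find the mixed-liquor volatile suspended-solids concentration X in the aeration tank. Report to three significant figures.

Without decay, X = Y Q (S₀−S) θ_c / V = 0.501 × 1040 × (694 − 14.4) × 4.01 / 708 = 2006 mg/L.

X ≈ 2010 mg/L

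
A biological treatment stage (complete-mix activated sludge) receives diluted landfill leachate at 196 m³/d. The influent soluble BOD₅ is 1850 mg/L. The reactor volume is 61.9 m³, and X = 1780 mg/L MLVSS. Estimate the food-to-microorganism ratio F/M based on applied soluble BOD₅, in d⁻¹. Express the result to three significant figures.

Food-to-microorganism ratio F/M = Q S₀ / (V X) = 196 × 1850 / (61.90 × 1780) = 3.291 d⁻¹.

F/M ≈ 3.29 d⁻¹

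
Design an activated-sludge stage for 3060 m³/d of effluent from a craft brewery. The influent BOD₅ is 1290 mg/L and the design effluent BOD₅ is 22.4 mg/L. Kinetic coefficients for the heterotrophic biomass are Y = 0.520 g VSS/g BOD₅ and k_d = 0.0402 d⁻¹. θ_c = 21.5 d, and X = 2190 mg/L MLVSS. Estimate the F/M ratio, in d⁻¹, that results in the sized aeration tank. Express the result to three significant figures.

F/M ≈ 0.170 d⁻¹

Rearranging the biomass balance for a CMAS with decay, V = Y·Q·ΔS·θ_c / [X·(1+k_d θ_c)] = 0.520 × 3060 × (1290 − 22.4) × 21.5 / [2190 × (1 + 0.0402 × 21.5)] = 4.34×10^7 / 4083 = 10621 m³.
Food-to-microorganism ratio F/M = Q S₀ / (V X) = 3060 × 1290 / (10621 × 2190) = 0.1697 d⁻¹.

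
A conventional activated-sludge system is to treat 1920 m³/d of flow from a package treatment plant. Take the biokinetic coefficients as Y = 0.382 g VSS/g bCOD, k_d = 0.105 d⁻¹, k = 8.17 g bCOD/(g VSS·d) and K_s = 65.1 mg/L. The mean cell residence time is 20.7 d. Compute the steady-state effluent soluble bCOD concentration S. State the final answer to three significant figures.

S ≈ 3.36 mg/L

For a completely mixed reactor with recycle the Lawrence–McCarty relation gives S = K_s·(1 + k_d·θ_c) / [θ_c·(Y·k − k_d) − 1] = 65.1 × (1 + 0.105 × 20.7) / [20.7 × (0.382 × 8.17 − 0.105) − 1] = 206.6 / 61.43 = 3.363 mg/L.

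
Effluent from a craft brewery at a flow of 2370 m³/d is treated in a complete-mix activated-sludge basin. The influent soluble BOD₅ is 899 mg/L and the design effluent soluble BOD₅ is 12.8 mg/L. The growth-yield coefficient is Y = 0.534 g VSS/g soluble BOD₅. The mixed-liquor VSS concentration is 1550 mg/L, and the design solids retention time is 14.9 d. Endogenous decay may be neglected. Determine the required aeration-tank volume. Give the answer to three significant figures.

With k_d = 0 the design equation reduces to V = Y Q (S₀−S) θ_c / X = 0.534 × 2370 × (899 − 12.8) × 14.9 / 1550 = 10781 m³.

V ≈ 10800 m³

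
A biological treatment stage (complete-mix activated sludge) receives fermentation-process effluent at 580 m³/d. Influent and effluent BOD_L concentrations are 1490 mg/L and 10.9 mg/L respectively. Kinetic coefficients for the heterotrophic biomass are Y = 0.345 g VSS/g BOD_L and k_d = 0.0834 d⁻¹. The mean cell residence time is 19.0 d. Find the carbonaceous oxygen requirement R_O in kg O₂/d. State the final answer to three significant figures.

Observed yield with endogenous decay: Y_obs = Y / (1 + k_d·θ_c) = 0.345 / (1 + 0.0834 × 19.0) = 0.345 / 2.585 = 0.1335 g VSS/g BOD_L.
Mass of BOD_L removed per day: Q(S₀ − S) = 580 × 1479 g/m³ = 857.9 kg/d.
Biomass synthesised: P_X = Y_obs × 857.9 = 114.5 kg VSS/d.
Carbonaceous O₂ demand = substrate oxidised − cell-mass equivalent = 857.9 − 1.42 × 114.5 = 695.3 kg O₂/d.

R_O ≈ 695 kg O₂/d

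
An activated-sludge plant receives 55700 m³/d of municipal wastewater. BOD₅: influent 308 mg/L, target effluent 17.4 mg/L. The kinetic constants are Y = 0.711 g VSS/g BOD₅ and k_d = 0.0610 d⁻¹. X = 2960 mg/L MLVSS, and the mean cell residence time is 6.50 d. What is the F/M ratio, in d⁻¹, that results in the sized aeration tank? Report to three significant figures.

Steady-state biomass mass balance: V·X·(1 + k_d·θ_c) = Y·Q·(S₀ − S)·θ_c, so V = 0.711 × 55700 × (308 − 17.4) × 6.50 / [2960 × (1 + 0.0610 × 6.50)] = 7.48×10^7 / 4134 = 18097 m³.
Food-to-microorganism ratio F/M = Q S₀ / (V X) = 55700 × 308 / (18097 × 2960) = 0.3203 d⁻¹.

F/M ≈ 0.320 d⁻¹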